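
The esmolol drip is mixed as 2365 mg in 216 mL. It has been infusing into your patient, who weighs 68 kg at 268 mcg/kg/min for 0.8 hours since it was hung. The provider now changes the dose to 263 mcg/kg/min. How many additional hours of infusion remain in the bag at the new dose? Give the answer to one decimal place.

Initial rate:
Dose = 268 mcg/kg/min × 68 kg = 18224 mcg/min
18224 mcg/min × 60 min/hr = 1093440 mcg/hr
Concentration = 2365 mg ÷ 216 mL = 10.94907 mg/mL = 10949.07 mcg/mL
Rate = 1093440 mcg/hr ÷ 10949.07 mcg/mL = 99.86598 mL/hr
Volume infused so far = 99.86598 mL/hr × 0.8 hr = 79.89278 mL
Volume remaining = 216 − 79.89278 = 136.1072 mL
New rate:
Dose = 263 mcg/kg/min × 68 kg = 17884 mcg/min
17884 mcg/min × 60 min/hr = 1073040 mcg/hr
Rate = 1073040 mcg/hr ÷ 10949.07 mcg/mL = 98.00281 mL/hr
Time remaining = 136.1072 mL ÷ 98.00281 mL/hr = 1.388809 hr

1.4 hours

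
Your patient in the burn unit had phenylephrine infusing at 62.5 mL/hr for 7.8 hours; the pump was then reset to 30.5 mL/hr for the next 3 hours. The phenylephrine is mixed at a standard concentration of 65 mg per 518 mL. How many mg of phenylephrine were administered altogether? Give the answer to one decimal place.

Concentration = 65 mg ÷ 518 mL = 0.1254826 mg/mL
Stage 1: 62.5 mL/hr × 7.8 hr = 487.5 mL → 487.5 mL × 0.1254826 mg/mL = 61.17278 mg
Stage 2: 30.5 mL/hr × 3 hr = 91.5 mL → 91.5 mL × 0.1254826 mg/mL = 11.48166 mg
Total = 61.17278 + 11.48166 = 72.65444 mg

72.7 mg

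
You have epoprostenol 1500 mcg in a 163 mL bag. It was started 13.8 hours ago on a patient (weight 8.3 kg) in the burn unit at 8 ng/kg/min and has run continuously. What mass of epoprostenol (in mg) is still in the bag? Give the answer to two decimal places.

Dose = 8 ng/kg/min × 8.3 kg = 66.4 ng/min
66.4 ng/min × 60 min/hr = 3984 ng/hr
Concentration = 1500 mcg ÷ 163 mL = 9.202454 mcg/mL = 9202.454 ng/mL
Rate = 3984 ng/hr ÷ 9202.454 ng/mL = 0.432928 mL/hr
Volume infused = 0.432928 mL/hr × 13.8 hr = 5.974406 mL
Volume remaining = 163 − 5.974406 = 157.0256 mL
Drug remaining = 157.0256 mL × 9202.454 ng/mL = 1445021 ng = 1.445021 mg

1.45 mg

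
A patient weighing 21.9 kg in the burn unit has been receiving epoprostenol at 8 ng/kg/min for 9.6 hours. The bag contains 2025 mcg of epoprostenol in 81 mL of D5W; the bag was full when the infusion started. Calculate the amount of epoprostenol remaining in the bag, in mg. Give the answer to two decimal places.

Dose = 8 ng/kg/min × 21.9 kg = 175.2 ng/min
175.2 ng/min × 60 min/hr = 10512 ng/hr
Concentration = 2025 mcg ÷ 81 mL = 25 mcg/mL = 25000 ng/mL
Rate = 10512 ng/hr ÷ 25000 ng/mL = 0.42048 mL/hr
Volume infused = 0.42048 mL/hr × 9.6 hr = 4.036608 mL
Volume remaining = 81 − 4.036608 = 76.96339 mL
Drug remaining = 76.96339 mL × 25000 ng/mL = 1924085 ng = 1.924085 mg

1.92 mg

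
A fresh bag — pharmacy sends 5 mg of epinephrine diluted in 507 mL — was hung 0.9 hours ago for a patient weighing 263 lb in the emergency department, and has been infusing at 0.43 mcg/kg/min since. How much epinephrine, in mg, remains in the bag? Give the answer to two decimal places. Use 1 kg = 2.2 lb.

Weight = 263 lb ÷ 2.2 lb/kg = 119.5455 kg
Dose = 0.43 mcg/kg/min × 119.5455 kg = 51.40455 mcg/min
51.40455 mcg/min × 60 min/hr = 3084.273 mcg/hr
Concentration = 5 mg ÷ 507 mL = 0.009861933 mg/mL = 9.861933 mcg/mL
Rate = 3084.273 mcg/hr ÷ 9.861933 mcg/mL = 312.7453 mL/hr
Volume infused = 312.7453 mL/hr × 0.9 hr = 281.4707 mL
Volume remaining = 507 − 281.4707 = 225.5293 mL
Drug remaining = 225.5293 mL × 9.861933 mcg/mL = 2224.155 mcg = 2.224155 mg

2.22 mg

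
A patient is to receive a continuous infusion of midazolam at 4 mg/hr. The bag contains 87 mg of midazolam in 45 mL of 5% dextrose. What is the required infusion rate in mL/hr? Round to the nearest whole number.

2 mL/hr

Concentration = 87 mg ÷ 45 mL = 1.933333 mg/mL
Rate = 4 mg/hr ÷ 1.933333 mg/mL = 2.068966 mL/hr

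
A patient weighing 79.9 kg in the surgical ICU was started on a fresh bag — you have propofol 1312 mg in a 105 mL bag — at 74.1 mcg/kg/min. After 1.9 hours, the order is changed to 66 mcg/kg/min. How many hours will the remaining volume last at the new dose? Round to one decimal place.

Initial rate:
Dose = 74.1 mcg/kg/min × 79.9 kg = 5920.59 mcg/min
5920.59 mcg/min × 60 min/hr = 355235.4 mcg/hr
Concentration = 1312 mg ÷ 105 mL = 12.49524 mg/mL = 12495.24 mcg/mL
Rate = 355235.4 mcg/hr ÷ 12495.24 mcg/mL = 28.42966 mL/hr
Volume infused so far = 28.42966 mL/hr × 1.9 hr = 54.01636 mL
Volume remaining = 105 − 54.01636 = 50.98364 mL
New rate:
Dose = 66 mcg/kg/min × 79.9 kg = 5273.4 mcg/min
5273.4 mcg/min × 60 min/hr = 316404 mcg/hr
Rate = 316404 mcg/hr ÷ 12495.24 mcg/mL = 25.32197 mL/hr
Time remaining = 50.98364 mL ÷ 25.32197 mL/hr = 2.013416 hr

2.0 hours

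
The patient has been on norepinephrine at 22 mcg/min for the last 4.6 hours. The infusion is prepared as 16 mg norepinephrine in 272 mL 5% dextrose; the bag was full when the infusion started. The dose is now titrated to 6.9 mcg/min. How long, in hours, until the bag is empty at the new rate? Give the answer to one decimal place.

Initial rate:
22 mcg/min × 60 min/hr = 1320 mcg/hr
Concentration = 16 mg ÷ 272 mL = 0.05882353 mg/mL = 58.82353 mcg/mL
Rate = 1320 mcg/hr ÷ 58.82353 mcg/mL = 22.44 mL/hr
Volume infused so far = 22.44 mL/hr × 4.6 hr = 103.224 mL
Volume remaining = 272 − 103.224 = 168.776 mL
New rate:
6.9 mcg/min × 60 min/hr = 414 mcg/hr
Rate = 414 mcg/hr ÷ 58.82353 mcg/mL = 7.038 mL/hr
Time remaining = 168.776 mL ÷ 7.038 mL/hr = 23.98068 hr

24.0 hours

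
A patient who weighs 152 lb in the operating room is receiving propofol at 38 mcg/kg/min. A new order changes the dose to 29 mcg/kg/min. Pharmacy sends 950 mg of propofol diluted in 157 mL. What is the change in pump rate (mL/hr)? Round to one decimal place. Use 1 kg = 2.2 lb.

At the current dose:
Weight = 152 lb ÷ 2.2 lb/kg = 69.09091 kg
Dose = 38 mcg/kg/min × 69.09091 kg = 2625.455 mcg/min
2625.455 mcg/min × 60 min/hr = 157527.3 mcg/hr
Concentration = 950 mg ÷ 157 mL = 6.050955 mg/mL = 6050.955 mcg/mL
Rate = 157527.3 mcg/hr ÷ 6050.955 mcg/mL = 26.03345 mL/hr
At the new dose:
Dose = 29 mcg/kg/min × 69.09091 kg = 2003.636 mcg/min
2003.636 mcg/min × 60 min/hr = 120218.2 mcg/hr
Rate = 120218.2 mcg/hr ÷ 6050.955 mcg/mL = 19.86764 mL/hr
Change = 19.86764 − 26.03345 = -6.165818 mL/hr → 6.165818 mL/hr decrease

6.2 mL/hr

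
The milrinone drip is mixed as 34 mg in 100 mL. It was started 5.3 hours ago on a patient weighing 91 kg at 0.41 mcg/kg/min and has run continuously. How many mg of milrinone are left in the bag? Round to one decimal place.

Dose = 0.41 mcg/kg/min × 91 kg = 37.31 mcg/min
37.31 mcg/min × 60 min/hr = 2238.6 mcg/hr
Concentration = 34 mg ÷ 100 mL = 0.34 mg/mL = 340 mcg/mL
Rate = 2238.6 mcg/hr ÷ 340 mcg/mL = 6.584118 mL/hr
Volume infused = 6.584118 mL/hr × 5.3 hr = 34.89582 mL
Volume remaining = 100 − 34.89582 = 65.10418 mL
Drug remaining = 65.10418 mL × 340 mcg/mL = 22135.42 mcg = 22.13542 mg

22.1 mg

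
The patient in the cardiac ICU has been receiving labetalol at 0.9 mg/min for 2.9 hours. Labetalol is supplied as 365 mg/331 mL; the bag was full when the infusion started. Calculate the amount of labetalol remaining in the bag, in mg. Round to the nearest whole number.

208 mg

0.9 mg/min × 60 min/hr = 54 mg/hr
Concentration = 365 mg ÷ 331 mL = 1.102719 mg/mL
Rate = 54 mg/hr ÷ 1.102719 mg/mL = 48.96986 mL/hr
Volume infused = 48.96986 mL/hr × 2.9 hr = 142.0126 mL
Volume remaining = 331 − 142.0126 = 188.9874 mL
Drug remaining = 188.9874 mL × 1.102719 mg/mL = 208.4 mg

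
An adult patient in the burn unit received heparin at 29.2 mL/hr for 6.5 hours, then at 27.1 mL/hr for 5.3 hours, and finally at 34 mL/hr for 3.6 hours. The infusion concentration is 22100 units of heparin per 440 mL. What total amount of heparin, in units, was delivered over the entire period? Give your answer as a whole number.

22895 units

Concentration = 22100 units ÷ 440 mL = 50.22727 units/mL
Stage 1: 29.2 mL/hr × 6.5 hr = 189.8 mL → 189.8 mL × 50.22727 units/mL = 9533.136 units
Stage 2: 27.1 mL/hr × 5.3 hr = 143.63 mL → 143.63 mL × 50.22727 units/mL = 7214.143 units
Stage 3: 34 mL/hr × 3.6 hr = 122.4 mL → 122.4 mL × 50.22727 units/mL = 6147.818 units
Total = 9533.136 + 7214.143 + 6147.818 = 22895.1 units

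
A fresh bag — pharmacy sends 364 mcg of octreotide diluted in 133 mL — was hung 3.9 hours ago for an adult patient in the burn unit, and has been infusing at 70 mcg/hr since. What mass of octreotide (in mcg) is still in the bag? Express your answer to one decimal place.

Concentration = 364 mcg ÷ 133 mL = 2.736842 mcg/mL
Rate = 70 mcg/hr ÷ 2.736842 mcg/mL = 25.57692 mL/hr
Volume infused = 25.57692 mL/hr × 3.9 hr = 99.75 mL
Volume remaining = 133 − 99.75 = 33.25 mL
Drug remaining = 33.25 mL × 2.736842 mcg/mL = 91 mcg

91.0 mcg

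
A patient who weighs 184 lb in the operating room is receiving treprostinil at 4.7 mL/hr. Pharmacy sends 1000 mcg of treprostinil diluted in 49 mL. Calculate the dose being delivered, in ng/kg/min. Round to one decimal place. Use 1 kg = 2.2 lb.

Weight = 184 lb ÷ 2.2 lb/kg = 83.63636 kg
Concentration = 1000 mcg ÷ 49 mL = 20.40816 mcg/mL = 20408.16 ng/mL
Drug rate = 4.7 mL/hr × 20408.16 ng/mL = 95918.37 ng/hr
95918.37 ng/hr ÷ 60 min/hr = 1598.639 ng/min
1598.639 ng/min ÷ 83.63636 kg = 19.11417 ng/kg/min

19.1 ng/kg/min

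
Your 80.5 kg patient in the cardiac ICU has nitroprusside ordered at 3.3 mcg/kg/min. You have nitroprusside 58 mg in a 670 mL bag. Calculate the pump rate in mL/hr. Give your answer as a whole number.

184 mL/hr

Dose = 3.3 mcg/kg/min × 80.5 kg = 265.65 mcg/min
265.65 mcg/min × 60 min/hr = 15939 mcg/hr
Concentration = 58 mg ÷ 670 mL = 0.08656716 mg/mL = 86.56716 mcg/mL
Rate = 15939 mcg/hr ÷ 86.56716 mcg/mL = 184.1229 mL/hr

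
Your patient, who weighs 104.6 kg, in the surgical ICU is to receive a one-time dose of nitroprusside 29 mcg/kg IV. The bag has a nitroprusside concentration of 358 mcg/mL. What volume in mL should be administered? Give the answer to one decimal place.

Dose = 29 mcg/kg × 104.6 kg = 3033.4 mcg
Volume = 3033.4 mcg ÷ 358 mcg/mL = 8.473184 mL

8.5 mL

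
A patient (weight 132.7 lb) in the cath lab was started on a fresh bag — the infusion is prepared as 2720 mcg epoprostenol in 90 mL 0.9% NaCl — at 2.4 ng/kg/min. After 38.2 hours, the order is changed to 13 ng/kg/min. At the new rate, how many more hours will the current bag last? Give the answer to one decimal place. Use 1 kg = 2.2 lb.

Initial rate:
Weight = 132.7 lb ÷ 2.2 lb/kg = 60.31818 kg
Dose = 2.4 ng/kg/min × 60.31818 kg = 144.7636 ng/min
144.7636 ng/min × 60 min/hr = 8685.818 ng/hr
Concentration = 2720 mcg ÷ 90 mL = 30.22222 mcg/mL = 30222.22 ng/mL
Rate = 8685.818 ng/hr ÷ 30222.22 ng/mL = 0.2873984 mL/hr
Volume infused so far = 0.2873984 mL/hr × 38.2 hr = 10.97862 mL
Volume remaining = 90 − 10.97862 = 79.02138 mL
New rate:
Dose = 13 ng/kg/min × 60.31818 kg = 784.1364 ng/min
784.1364 ng/min × 60 min/hr = 47048.18 ng/hr
Rate = 47048.18 ng/hr ÷ 30222.22 ng/mL = 1.556741 mL/hr
Time remaining = 79.02138 mL ÷ 1.556741 mL/hr = 50.76077 hr

50.8 hours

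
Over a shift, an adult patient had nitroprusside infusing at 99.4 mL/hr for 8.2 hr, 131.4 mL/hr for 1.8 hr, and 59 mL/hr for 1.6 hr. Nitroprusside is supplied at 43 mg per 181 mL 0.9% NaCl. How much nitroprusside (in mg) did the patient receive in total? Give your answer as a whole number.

Concentration = 43 mg ÷ 181 mL = 0.2375691 mg/mL
Stage 1: 99.4 mL/hr × 8.2 hr = 815.08 mL → 815.08 mL × 0.2375691 mg/mL = 193.6378 mg
Stage 2: 131.4 mL/hr × 1.8 hr = 236.52 mL → 236.52 mL × 0.2375691 mg/mL = 56.18983 mg
Stage 3: 59 mL/hr × 1.6 hr = 94.4 mL → 94.4 mL × 0.2375691 mg/mL = 22.42652 mg
Total = 193.6378 + 56.18983 + 22.42652 = 272.2541 mg

272 mg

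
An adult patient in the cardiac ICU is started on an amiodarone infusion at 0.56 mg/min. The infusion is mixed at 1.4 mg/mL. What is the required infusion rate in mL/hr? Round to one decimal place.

0.56 mg/min × 60 min/hr = 33.6 mg/hr
Rate = 33.6 mg/hr ÷ 1.4 mg/mL = 24 mL/hr

24.0 mL/hr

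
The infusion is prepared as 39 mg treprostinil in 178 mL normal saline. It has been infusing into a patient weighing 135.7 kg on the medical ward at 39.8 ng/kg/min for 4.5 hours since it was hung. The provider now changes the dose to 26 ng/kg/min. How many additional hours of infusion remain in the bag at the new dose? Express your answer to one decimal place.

177.3 hours

Initial rate:
Dose = 39.8 ng/kg/min × 135.7 kg = 5400.86 ng/min
5400.86 ng/min × 60 min/hr = 324051.6 ng/hr
Concentration = 39 mg ÷ 178 mL = 0.2191011 mg/mL = 219101.1 ng/mL
Rate = 324051.6 ng/hr ÷ 219101.1 ng/mL = 1.479005 mL/hr
Volume infused so far = 1.479005 mL/hr × 4.5 hr = 6.655521 mL
Volume remaining = 178 − 6.655521 = 171.3445 mL
New rate:
Dose = 26 ng/kg/min × 135.7 kg = 3528.2 ng/min
3528.2 ng/min × 60 min/hr = 211692 ng/hr
Rate = 211692 ng/hr ÷ 219101.1 ng/mL = 0.966184 mL/hr
Time remaining = 171.3445 mL ÷ 0.966184 mL/hr = 177.3415 hr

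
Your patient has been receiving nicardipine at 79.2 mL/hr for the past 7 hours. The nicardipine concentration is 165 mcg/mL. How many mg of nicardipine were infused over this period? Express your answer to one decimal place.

Concentration = 165 mcg/mL = 0.165 mg/mL
Drug rate = 79.2 mL/hr × 0.165 mg/mL = 13.068 mg/hr
Total = 13.068 mg/hr × 7 hr = 91.476 mg

91.5 mg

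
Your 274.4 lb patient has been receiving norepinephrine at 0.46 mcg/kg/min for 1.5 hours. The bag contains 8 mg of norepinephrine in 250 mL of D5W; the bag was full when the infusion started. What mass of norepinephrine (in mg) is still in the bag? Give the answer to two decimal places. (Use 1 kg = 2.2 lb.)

2.84 mg

Weight = 274.4 lb ÷ 2.2 lb/kg = 124.7273 kg
Dose = 0.46 mcg/kg/min × 124.7273 kg = 57.37455 mcg/min
57.37455 mcg/min × 60 min/hr = 3442.473 mcg/hr
Concentration = 8 mg ÷ 250 mL = 0.032 mg/mL = 32 mcg/mL
Rate = 3442.473 mcg/hr ÷ 32 mcg/mL = 107.5773 mL/hr
Volume infused = 107.5773 mL/hr × 1.5 hr = 161.3659 mL
Volume remaining = 250 − 161.3659 = 88.63409 mL
Drug remaining = 88.63409 mL × 32 mcg/mL = 2836.291 mcg = 2.836291 mg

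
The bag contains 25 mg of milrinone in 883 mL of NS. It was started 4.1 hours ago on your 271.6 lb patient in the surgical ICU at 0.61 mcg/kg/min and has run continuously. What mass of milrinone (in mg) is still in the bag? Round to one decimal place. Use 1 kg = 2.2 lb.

Weight = 271.6 lb ÷ 2.2 lb/kg = 123.4545 kg
Dose = 0.61 mcg/kg/min × 123.4545 kg = 75.30727 mcg/min
75.30727 mcg/min × 60 min/hr = 4518.436 mcg/hr
Concentration = 25 mg ÷ 883 mL = 0.02831257 mg/mL = 28.31257 mcg/mL
Rate = 4518.436 mcg/hr ÷ 28.31257 mcg/mL = 159.5912 mL/hr
Volume infused = 159.5912 mL/hr × 4.1 hr = 654.3238 mL
Volume remaining = 883 − 654.3238 = 228.6762 mL
Drug remaining = 228.6762 mL × 28.31257 mcg/mL = 6474.411 mcg = 6.474411 mg

6.5 mg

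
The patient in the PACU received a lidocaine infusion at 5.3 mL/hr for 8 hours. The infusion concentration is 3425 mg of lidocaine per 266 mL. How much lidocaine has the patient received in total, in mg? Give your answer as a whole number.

546 mg

Concentration = 3425 mg ÷ 266 mL = 12.87594 mg/mL
Drug rate = 5.3 mL/hr × 12.87594 mg/mL = 68.24248 mg/hr
Total = 68.24248 mg/hr × 8 hr = 545.9398 mg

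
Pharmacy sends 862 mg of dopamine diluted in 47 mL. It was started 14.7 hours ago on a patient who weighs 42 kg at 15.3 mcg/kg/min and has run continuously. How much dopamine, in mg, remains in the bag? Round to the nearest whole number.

295 mg

Dose = 15.3 mcg/kg/min × 42 kg = 642.6 mcg/min
642.6 mcg/min × 60 min/hr = 38556 mcg/hr
Concentration = 862 mg ÷ 47 mL = 18.34043 mg/mL = 18340.43 mcg/mL
Rate = 38556 mcg/hr ÷ 18340.43 mcg/mL = 2.102241 mL/hr
Volume infused = 2.102241 mL/hr × 14.7 hr = 30.90295 mL
Volume remaining = 47 − 30.90295 = 16.09705 mL
Drug remaining = 16.09705 mL × 18340.43 mcg/mL = 295226.8 mcg = 295.2268 mg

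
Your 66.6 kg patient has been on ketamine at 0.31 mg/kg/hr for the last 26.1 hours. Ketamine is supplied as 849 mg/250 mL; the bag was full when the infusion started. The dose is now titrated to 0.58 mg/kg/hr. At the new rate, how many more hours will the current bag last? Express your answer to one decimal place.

Initial rate:
Dose = 0.31 mg/kg/hr × 66.6 kg = 20.646 mg/hr
Concentration = 849 mg ÷ 250 mL = 3.396 mg/mL
Rate = 20.646 mg/hr ÷ 3.396 mg/mL = 6.079505 mL/hr
Volume infused so far = 6.079505 mL/hr × 26.1 hr = 158.6751 mL
Volume remaining = 250 − 158.6751 = 91.32491 mL
New rate:
Dose = 0.58 mg/kg/hr × 66.6 kg = 38.628 mg/hr
Rate = 38.628 mg/hr ÷ 3.396 mg/mL = 11.37456 mL/hr
Time remaining = 91.32491 mL ÷ 11.37456 mL/hr = 8.028875 hr

8.0 hours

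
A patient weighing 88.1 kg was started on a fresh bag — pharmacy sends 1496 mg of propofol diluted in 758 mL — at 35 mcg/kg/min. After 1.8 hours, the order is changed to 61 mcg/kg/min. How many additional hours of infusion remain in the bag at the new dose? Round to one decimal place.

3.6 hours

Initial rate:
Dose = 35 mcg/kg/min × 88.1 kg = 3083.5 mcg/min
3083.5 mcg/min × 60 min/hr = 185010 mcg/hr
Concentration = 1496 mg ÷ 758 mL = 1.973615 mg/mL = 1973.615 mcg/mL
Rate = 185010 mcg/hr ÷ 1973.615 mcg/mL = 93.7417 mL/hr
Volume infused so far = 93.7417 mL/hr × 1.8 hr = 168.7351 mL
Volume remaining = 758 − 168.7351 = 589.2649 mL
New rate:
Dose = 61 mcg/kg/min × 88.1 kg = 5374.1 mcg/min
5374.1 mcg/min × 60 min/hr = 322446 mcg/hr
Rate = 322446 mcg/hr ÷ 1973.615 mcg/mL = 163.3784 mL/hr
Time remaining = 589.2649 mL ÷ 163.3784 mL/hr = 3.60675 hr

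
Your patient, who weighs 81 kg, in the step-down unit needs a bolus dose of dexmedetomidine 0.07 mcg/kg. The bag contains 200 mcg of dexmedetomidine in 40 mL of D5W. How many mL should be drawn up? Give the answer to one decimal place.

Dose = 0.07 mcg/kg × 81 kg = 5.67 mcg
Concentration = 200 mcg ÷ 40 mL = 5 mcg/mL
Volume = 5.67 mcg ÷ 5 mcg/mL = 1.134 mL

1.1 mL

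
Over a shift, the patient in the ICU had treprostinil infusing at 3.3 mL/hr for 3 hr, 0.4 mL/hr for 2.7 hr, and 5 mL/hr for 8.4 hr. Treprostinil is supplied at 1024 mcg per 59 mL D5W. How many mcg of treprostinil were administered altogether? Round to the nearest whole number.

920 mcg

Concentration = 1024 mcg ÷ 59 mL = 17.35593 mcg/mL
Stage 1: 3.3 mL/hr × 3 hr = 9.9 mL → 9.9 mL × 17.35593 mcg/mL = 171.8237 mcg
Stage 2: 0.4 mL/hr × 2.7 hr = 1.08 mL → 1.08 mL × 17.35593 mcg/mL = 18.74441 mcg
Stage 3: 5 mL/hr × 8.4 hr = 42 mL → 42 mL × 17.35593 mcg/mL = 728.9492 mcg
Total = 171.8237 + 18.74441 + 728.9492 = 919.5173 mcg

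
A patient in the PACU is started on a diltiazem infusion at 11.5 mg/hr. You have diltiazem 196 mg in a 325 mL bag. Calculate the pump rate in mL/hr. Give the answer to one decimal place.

19.1 mL/hr

Concentration = 196 mg ÷ 325 mL = 0.6030769 mg/mL
Rate = 11.5 mg/hr ÷ 0.6030769 mg/mL = 19.06888 mL/hr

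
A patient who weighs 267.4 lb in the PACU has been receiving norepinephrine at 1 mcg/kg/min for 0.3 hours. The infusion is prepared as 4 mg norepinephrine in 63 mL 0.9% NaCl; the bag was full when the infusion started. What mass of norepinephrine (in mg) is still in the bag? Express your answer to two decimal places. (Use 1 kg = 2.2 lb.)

1.81 mg

Weight = 267.4 lb ÷ 2.2 lb/kg = 121.5455 kg
Dose = 1 mcg/kg/min × 121.5455 kg = 121.5455 mcg/min
121.5455 mcg/min × 60 min/hr = 7292.727 mcg/hr
Concentration = 4 mg ÷ 63 mL = 0.06349206 mg/mL = 63.49206 mcg/mL
Rate = 7292.727 mcg/hr ÷ 63.49206 mcg/mL = 114.8605 mL/hr
Volume infused = 114.8605 mL/hr × 0.3 hr = 34.45814 mL
Volume remaining = 63 − 34.45814 = 28.54186 mL
Drug remaining = 28.54186 mL × 63.49206 mcg/mL = 1812.182 mcg = 1.812182 mg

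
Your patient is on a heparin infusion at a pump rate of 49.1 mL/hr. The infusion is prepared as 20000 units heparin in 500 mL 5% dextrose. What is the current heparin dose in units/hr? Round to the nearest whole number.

Concentration = 20000 units ÷ 500 mL = 40 units/mL
Drug rate = 49.1 mL/hr × 40 units/mL = 1964 units/hr

1964 units/hr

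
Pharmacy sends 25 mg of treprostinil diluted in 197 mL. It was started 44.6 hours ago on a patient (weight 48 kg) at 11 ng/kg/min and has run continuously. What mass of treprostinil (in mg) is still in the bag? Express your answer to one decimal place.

23.6 mg

Dose = 11 ng/kg/min × 48 kg = 528 ng/min
528 ng/min × 60 min/hr = 31680 ng/hr
Concentration = 25 mg ÷ 197 mL = 0.1269036 mg/mL = 126903.6 ng/mL
Rate = 31680 ng/hr ÷ 126903.6 ng/mL = 0.2496384 mL/hr
Volume infused = 0.2496384 mL/hr × 44.6 hr = 11.13387 mL
Volume remaining = 197 − 11.13387 = 185.8661 mL
Drug remaining = 185.8661 mL × 126903.6 ng/mL = 23587072 ng = 23.58707 mg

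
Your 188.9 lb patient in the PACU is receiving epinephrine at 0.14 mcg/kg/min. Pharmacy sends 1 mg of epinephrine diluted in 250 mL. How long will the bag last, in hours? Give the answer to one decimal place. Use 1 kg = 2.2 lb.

1.4 hours

Weight = 188.9 lb ÷ 2.2 lb/kg = 85.86364 kg
Dose = 0.14 mcg/kg/min × 85.86364 kg = 12.02091 mcg/min
12.02091 mcg/min × 60 min/hr = 721.2545 mcg/hr
Concentration = 1 mg ÷ 250 mL = 0.004 mg/mL = 4 mcg/mL
Rate = 721.2545 mcg/hr ÷ 4 mcg/mL = 180.3136 mL/hr
Duration = 250 mL ÷ 180.3136 mL/hr = 1.386473 hr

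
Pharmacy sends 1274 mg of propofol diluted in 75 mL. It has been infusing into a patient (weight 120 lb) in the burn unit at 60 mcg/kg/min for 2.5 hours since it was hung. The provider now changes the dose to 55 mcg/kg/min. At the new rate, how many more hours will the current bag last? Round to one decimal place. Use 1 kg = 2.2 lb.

Initial rate:
Weight = 120 lb ÷ 2.2 lb/kg = 54.54545 kg
Dose = 60 mcg/kg/min × 54.54545 kg = 3272.727 mcg/min
3272.727 mcg/min × 60 min/hr = 196363.6 mcg/hr
Concentration = 1274 mg ÷ 75 mL = 16.98667 mg/mL = 16986.67 mcg/mL
Rate = 196363.6 mcg/hr ÷ 16986.67 mcg/mL = 11.55987 mL/hr
Volume infused so far = 11.55987 mL/hr × 2.5 hr = 28.89967 mL
Volume remaining = 75 − 28.89967 = 46.10033 mL
New rate:
Dose = 55 mcg/kg/min × 54.54545 kg = 3000 mcg/min
3000 mcg/min × 60 min/hr = 180000 mcg/hr
Rate = 180000 mcg/hr ÷ 16986.67 mcg/mL = 10.59655 mL/hr
Time remaining = 46.10033 mL ÷ 10.59655 mL/hr = 4.350505 hr

4.4 hours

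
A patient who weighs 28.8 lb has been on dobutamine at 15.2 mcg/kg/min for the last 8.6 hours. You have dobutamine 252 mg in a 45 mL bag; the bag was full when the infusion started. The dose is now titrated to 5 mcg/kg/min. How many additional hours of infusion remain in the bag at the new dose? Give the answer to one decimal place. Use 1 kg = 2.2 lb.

38.0 hours

Initial rate:
Weight = 28.8 lb ÷ 2.2 lb/kg = 13.09091 kg
Dose = 15.2 mcg/kg/min × 13.09091 kg = 198.9818 mcg/min
198.9818 mcg/min × 60 min/hr = 11938.91 mcg/hr
Concentration = 252 mg ÷ 45 mL = 5.6 mg/mL = 5600 mcg/mL
Rate = 11938.91 mcg/hr ÷ 5600 mcg/mL = 2.131948 mL/hr
Volume infused so far = 2.131948 mL/hr × 8.6 hr = 18.33475 mL
Volume remaining = 45 − 18.33475 = 26.66525 mL
New rate:
Dose = 5 mcg/kg/min × 13.09091 kg = 65.45455 mcg/min
65.45455 mcg/min × 60 min/hr = 3927.273 mcg/hr
Rate = 3927.273 mcg/hr ÷ 5600 mcg/mL = 0.7012987 mL/hr
Time remaining = 26.66525 mL ÷ 0.7012987 mL/hr = 38.02267 hr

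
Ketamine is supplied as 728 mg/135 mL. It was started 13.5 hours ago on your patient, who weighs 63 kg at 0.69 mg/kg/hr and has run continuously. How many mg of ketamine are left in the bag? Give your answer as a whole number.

Dose = 0.69 mg/kg/hr × 63 kg = 43.47 mg/hr
Concentration = 728 mg ÷ 135 mL = 5.392593 mg/mL
Rate = 43.47 mg/hr ÷ 5.392593 mg/mL = 8.061058 mL/hr
Volume infused = 8.061058 mL/hr × 13.5 hr = 108.8243 mL
Volume remaining = 135 − 108.8243 = 26.17572 mL
Drug remaining = 26.17572 mL × 5.392593 mg/mL = 141.155 mg

141 mg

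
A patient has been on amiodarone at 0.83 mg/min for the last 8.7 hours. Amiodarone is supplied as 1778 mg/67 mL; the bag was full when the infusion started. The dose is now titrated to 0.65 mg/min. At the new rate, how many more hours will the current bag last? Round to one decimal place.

Initial rate:
0.83 mg/min × 60 min/hr = 49.8 mg/hr
Concentration = 1778 mg ÷ 67 mL = 26.53731 mg/mL
Rate = 49.8 mg/hr ÷ 26.53731 mg/mL = 1.876603 mL/hr
Volume infused so far = 1.876603 mL/hr × 8.7 hr = 16.32645 mL
Volume remaining = 67 − 16.32645 = 50.67355 mL
New rate:
0.65 mg/min × 60 min/hr = 39 mg/hr
Rate = 39 mg/hr ÷ 26.53731 mg/mL = 1.469629 mL/hr
Time remaining = 50.67355 mL ÷ 1.469629 mL/hr = 34.48051 hr

34.5 hours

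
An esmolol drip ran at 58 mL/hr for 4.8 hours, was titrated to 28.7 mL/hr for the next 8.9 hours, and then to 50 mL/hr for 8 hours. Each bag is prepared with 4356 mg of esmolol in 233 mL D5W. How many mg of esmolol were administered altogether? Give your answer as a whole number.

17458 mg

Concentration = 4356 mg ÷ 233 mL = 18.69528 mg/mL
Stage 1: 58 mL/hr × 4.8 hr = 278.4 mL → 278.4 mL × 18.69528 mg/mL = 5204.766 mg
Stage 2: 28.7 mL/hr × 8.9 hr = 255.43 mL → 255.43 mL × 18.69528 mg/mL = 4775.335 mg
Stage 3: 50 mL/hr × 8 hr = 400 mL → 400 mL × 18.69528 mg/mL = 7478.112 mg
Total = 5204.766 + 4775.335 + 7478.112 = 17458.21 mg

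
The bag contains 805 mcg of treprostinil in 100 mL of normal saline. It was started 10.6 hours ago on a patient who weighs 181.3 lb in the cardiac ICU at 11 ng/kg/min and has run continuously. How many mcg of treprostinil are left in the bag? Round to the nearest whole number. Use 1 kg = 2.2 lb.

Weight = 181.3 lb ÷ 2.2 lb/kg = 82.40909 kg
Dose = 11 ng/kg/min × 82.40909 kg = 906.5 ng/min
906.5 ng/min × 60 min/hr = 54390 ng/hr
Concentration = 805 mcg ÷ 100 mL = 8.05 mcg/mL = 8050 ng/mL
Rate = 54390 ng/hr ÷ 8050 ng/mL = 6.756522 mL/hr
Volume infused = 6.756522 mL/hr × 10.6 hr = 71.61913 mL
Volume remaining = 100 − 71.61913 = 28.38087 mL
Drug remaining = 28.38087 mL × 8050 ng/mL = 228466 ng = 228.466 mcg

228 mcg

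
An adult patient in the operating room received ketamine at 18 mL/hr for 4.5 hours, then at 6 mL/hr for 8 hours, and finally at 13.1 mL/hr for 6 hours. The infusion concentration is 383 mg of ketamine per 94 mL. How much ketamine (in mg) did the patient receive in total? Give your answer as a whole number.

Concentration = 383 mg ÷ 94 mL = 4.074468 mg/mL
Stage 1: 18 mL/hr × 4.5 hr = 81 mL → 81 mL × 4.074468 mg/mL = 330.0319 mg
Stage 2: 6 mL/hr × 8 hr = 48 mL → 48 mL × 4.074468 mg/mL = 195.5745 mg
Stage 3: 13.1 mL/hr × 6 hr = 78.6 mL → 78.6 mL × 4.074468 mg/mL = 320.2532 mg
Total = 330.0319 + 195.5745 + 320.2532 = 845.8596 mg

846 mg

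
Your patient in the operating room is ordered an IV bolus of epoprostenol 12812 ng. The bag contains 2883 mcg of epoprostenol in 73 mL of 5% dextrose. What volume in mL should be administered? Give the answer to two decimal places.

0.32 mL

Concentration = 2883 mcg ÷ 73 mL = 39.49315 mcg/mL = 39493.15 ng/mL
Volume = 12812 ng ÷ 39493.15 ng/mL = 0.3244107 mL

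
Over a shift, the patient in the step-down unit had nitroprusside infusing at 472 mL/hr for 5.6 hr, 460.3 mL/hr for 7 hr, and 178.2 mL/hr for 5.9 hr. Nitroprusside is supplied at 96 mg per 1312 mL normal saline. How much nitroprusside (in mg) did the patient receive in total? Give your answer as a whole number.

Concentration = 96 mg ÷ 1312 mL = 0.07317073 mg/mL
Stage 1: 472 mL/hr × 5.6 hr = 2643.2 mL → 2643.2 mL × 0.07317073 mg/mL = 193.4049 mg
Stage 2: 460.3 mL/hr × 7 hr = 3222.1 mL → 3222.1 mL × 0.07317073 mg/mL = 235.7634 mg
Stage 3: 178.2 mL/hr × 5.9 hr = 1051.38 mL → 1051.38 mL × 0.07317073 mg/mL = 76.93024 mg
Total = 193.4049 + 235.7634 + 76.93024 = 506.0985 mg

506 mg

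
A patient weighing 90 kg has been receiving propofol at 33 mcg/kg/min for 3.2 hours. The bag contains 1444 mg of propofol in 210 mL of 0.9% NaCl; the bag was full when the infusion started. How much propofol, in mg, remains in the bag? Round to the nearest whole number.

874 mg

Dose = 33 mcg/kg/min × 90 kg = 2970 mcg/min
2970 mcg/min × 60 min/hr = 178200 mcg/hr
Concentration = 1444 mg ÷ 210 mL = 6.87619 mg/mL = 6876.19 mcg/mL
Rate = 178200 mcg/hr ÷ 6876.19 mcg/mL = 25.91551 mL/hr
Volume infused = 25.91551 mL/hr × 3.2 hr = 82.92964 mL
Volume remaining = 210 − 82.92964 = 127.0704 mL
Drug remaining = 127.0704 mL × 6876.19 mcg/mL = 873760 mcg = 873.76 mg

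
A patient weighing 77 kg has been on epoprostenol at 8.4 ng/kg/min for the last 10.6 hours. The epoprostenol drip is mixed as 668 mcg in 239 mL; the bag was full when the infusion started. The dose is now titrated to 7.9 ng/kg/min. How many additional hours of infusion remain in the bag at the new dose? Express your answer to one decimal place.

7.0 hours

Initial rate:
Dose = 8.4 ng/kg/min × 77 kg = 646.8 ng/min
646.8 ng/min × 60 min/hr = 38808 ng/hr
Concentration = 668 mcg ÷ 239 mL = 2.794979 mcg/mL = 2794.979 ng/mL
Rate = 38808 ng/hr ÷ 2794.979 ng/mL = 13.8849 mL/hr
Volume infused so far = 13.8849 mL/hr × 10.6 hr = 147.1799 mL
Volume remaining = 239 − 147.1799 = 91.82008 mL
New rate:
Dose = 7.9 ng/kg/min × 77 kg = 608.3 ng/min
608.3 ng/min × 60 min/hr = 36498 ng/hr
Rate = 36498 ng/hr ÷ 2794.979 ng/mL = 13.05842 mL/hr
Time remaining = 91.82008 mL ÷ 13.05842 mL/hr = 7.031487 hr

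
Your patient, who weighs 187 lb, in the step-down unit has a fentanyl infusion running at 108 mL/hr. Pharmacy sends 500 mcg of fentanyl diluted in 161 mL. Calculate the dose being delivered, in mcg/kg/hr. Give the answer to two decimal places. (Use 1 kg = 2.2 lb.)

3.95 mcg/kg/hr

Weight = 187 lb ÷ 2.2 lb/kg = 85 kg
Concentration = 500 mcg ÷ 161 mL = 3.10559 mcg/mL
Drug rate = 108 mL/hr × 3.10559 mcg/mL = 335.4037 mcg/hr
335.4037 mcg/hr ÷ 85 kg = 3.945926 mcg/kg/hr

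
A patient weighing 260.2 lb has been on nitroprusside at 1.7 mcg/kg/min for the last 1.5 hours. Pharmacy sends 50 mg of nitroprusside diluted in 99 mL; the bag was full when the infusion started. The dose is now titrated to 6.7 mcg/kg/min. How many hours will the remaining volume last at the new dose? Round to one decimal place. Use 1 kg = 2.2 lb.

Initial rate:
Weight = 260.2 lb ÷ 2.2 lb/kg = 118.2727 kg
Dose = 1.7 mcg/kg/min × 118.2727 kg = 201.0636 mcg/min
201.0636 mcg/min × 60 min/hr = 12063.82 mcg/hr
Concentration = 50 mg ÷ 99 mL = 0.5050505 mg/mL = 505.0505 mcg/mL
Rate = 12063.82 mcg/hr ÷ 505.0505 mcg/mL = 23.88636 mL/hr
Volume infused so far = 23.88636 mL/hr × 1.5 hr = 35.82954 mL
Volume remaining = 99 − 35.82954 = 63.17046 mL
New rate:
Dose = 6.7 mcg/kg/min × 118.2727 kg = 792.4273 mcg/min
792.4273 mcg/min × 60 min/hr = 47545.64 mcg/hr
Rate = 47545.64 mcg/hr ÷ 505.0505 mcg/mL = 94.14036 mL/hr
Time remaining = 63.17046 mL ÷ 94.14036 mL/hr = 0.6710242 hr

0.7 hours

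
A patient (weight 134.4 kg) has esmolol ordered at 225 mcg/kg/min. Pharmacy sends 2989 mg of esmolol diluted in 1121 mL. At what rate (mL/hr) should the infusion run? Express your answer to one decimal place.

680.5 mL/hr

Dose = 225 mcg/kg/min × 134.4 kg = 30240 mcg/min
30240 mcg/min × 60 min/hr = 1814400 mcg/hr
Concentration = 2989 mg ÷ 1121 mL = 2.666369 mg/mL = 2666.369 mcg/mL
Rate = 1814400 mcg/hr ÷ 2666.369 mcg/mL = 680.4759 mL/hr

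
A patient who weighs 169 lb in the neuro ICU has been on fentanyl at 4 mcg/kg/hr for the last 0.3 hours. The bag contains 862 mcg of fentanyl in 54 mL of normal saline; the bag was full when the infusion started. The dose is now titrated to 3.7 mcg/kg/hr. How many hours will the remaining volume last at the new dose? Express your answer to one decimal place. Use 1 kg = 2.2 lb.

2.7 hours

Initial rate:
Weight = 169 lb ÷ 2.2 lb/kg = 76.81818 kg
Dose = 4 mcg/kg/hr × 76.81818 kg = 307.2727 mcg/hr
Concentration = 862 mcg ÷ 54 mL = 15.96296 mcg/mL
Rate = 307.2727 mcg/hr ÷ 15.96296 mcg/mL = 19.2491 mL/hr
Volume infused so far = 19.2491 mL/hr × 0.3 hr = 5.774731 mL
Volume remaining = 54 − 5.774731 = 48.22527 mL
New rate:
Dose = 3.7 mcg/kg/hr × 76.81818 kg = 284.2273 mcg/hr
Rate = 284.2273 mcg/hr ÷ 15.96296 mcg/mL = 17.80542 mL/hr
Time remaining = 48.22527 mL ÷ 17.80542 mL/hr = 2.70846 hr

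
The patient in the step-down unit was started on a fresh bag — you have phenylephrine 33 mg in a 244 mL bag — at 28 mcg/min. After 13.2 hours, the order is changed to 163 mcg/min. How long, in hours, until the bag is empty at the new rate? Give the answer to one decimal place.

Initial rate:
28 mcg/min × 60 min/hr = 1680 mcg/hr
Concentration = 33 mg ÷ 244 mL = 0.1352459 mg/mL = 135.2459 mcg/mL
Rate = 1680 mcg/hr ÷ 135.2459 mcg/mL = 12.42182 mL/hr
Volume infused so far = 12.42182 mL/hr × 13.2 hr = 163.968 mL
Volume remaining = 244 − 163.968 = 80.032 mL
New rate:
163 mcg/min × 60 min/hr = 9780 mcg/hr
Rate = 9780 mcg/hr ÷ 135.2459 mcg/mL = 72.31273 mL/hr
Time remaining = 80.032 mL ÷ 72.31273 mL/hr = 1.106748 hr

1.1 hours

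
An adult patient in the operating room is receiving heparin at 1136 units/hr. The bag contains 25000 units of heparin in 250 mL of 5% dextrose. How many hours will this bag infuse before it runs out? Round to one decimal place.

22.0 hours

Concentration = 25000 units ÷ 250 mL = 100 units/mL
Rate = 1136 units/hr ÷ 100 units/mL = 11.36 mL/hr
Duration = 250 mL ÷ 11.36 mL/hr = 22.00704 hr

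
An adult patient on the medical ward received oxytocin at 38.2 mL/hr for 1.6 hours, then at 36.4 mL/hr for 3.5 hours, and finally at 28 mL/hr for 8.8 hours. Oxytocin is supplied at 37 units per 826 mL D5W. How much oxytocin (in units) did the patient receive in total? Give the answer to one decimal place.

Concentration = 37 units ÷ 826 mL = 0.04479419 units/mL
Stage 1: 38.2 mL/hr × 1.6 hr = 61.12 mL → 61.12 mL × 0.04479419 units/mL = 2.737821 units
Stage 2: 36.4 mL/hr × 3.5 hr = 127.4 mL → 127.4 mL × 0.04479419 units/mL = 5.70678 units
Stage 3: 28 mL/hr × 8.8 hr = 246.4 mL → 246.4 mL × 0.04479419 units/mL = 11.03729 units
Total = 2.737821 + 5.70678 + 11.03729 = 19.48189 units

19.5 units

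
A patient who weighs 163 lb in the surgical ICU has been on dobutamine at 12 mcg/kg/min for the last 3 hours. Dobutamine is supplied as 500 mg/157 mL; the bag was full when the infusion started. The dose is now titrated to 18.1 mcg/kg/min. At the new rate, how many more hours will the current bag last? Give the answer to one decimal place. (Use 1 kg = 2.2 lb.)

Initial rate:
Weight = 163 lb ÷ 2.2 lb/kg = 74.09091 kg
Dose = 12 mcg/kg/min × 74.09091 kg = 889.0909 mcg/min
889.0909 mcg/min × 60 min/hr = 53345.45 mcg/hr
Concentration = 500 mg ÷ 157 mL = 3.184713 mg/mL = 3184.713 mcg/mL
Rate = 53345.45 mcg/hr ÷ 3184.713 mcg/mL = 16.75047 mL/hr
Volume infused so far = 16.75047 mL/hr × 3 hr = 50.25142 mL
Volume remaining = 157 − 50.25142 = 106.7486 mL
New rate:
Dose = 18.1 mcg/kg/min × 74.09091 kg = 1341.045 mcg/min
1341.045 mcg/min × 60 min/hr = 80462.73 mcg/hr
Rate = 80462.73 mcg/hr ÷ 3184.713 mcg/mL = 25.2653 mL/hr
Time remaining = 106.7486 mL ÷ 25.2653 mL/hr = 4.225107 hr

4.2 hours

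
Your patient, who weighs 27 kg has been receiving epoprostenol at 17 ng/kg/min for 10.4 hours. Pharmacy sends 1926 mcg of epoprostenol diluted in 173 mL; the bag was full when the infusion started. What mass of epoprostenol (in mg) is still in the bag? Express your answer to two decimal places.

Dose = 17 ng/kg/min × 27 kg = 459 ng/min
459 ng/min × 60 min/hr = 27540 ng/hr
Concentration = 1926 mcg ÷ 173 mL = 11.13295 mcg/mL = 11132.95 ng/mL
Rate = 27540 ng/hr ÷ 11132.95 ng/mL = 2.473738 mL/hr
Volume infused = 2.473738 mL/hr × 10.4 hr = 25.72688 mL
Volume remaining = 173 − 25.72688 = 147.2731 mL
Drug remaining = 147.2731 mL × 11132.95 ng/mL = 1639584 ng = 1.639584 mg

1.64 mg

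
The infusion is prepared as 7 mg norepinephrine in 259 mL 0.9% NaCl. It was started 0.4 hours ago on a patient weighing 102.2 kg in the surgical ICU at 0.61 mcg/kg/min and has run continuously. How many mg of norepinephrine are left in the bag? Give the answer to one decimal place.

5.5 mg

Dose = 0.61 mcg/kg/min × 102.2 kg = 62.342 mcg/min
62.342 mcg/min × 60 min/hr = 3740.52 mcg/hr
Concentration = 7 mg ÷ 259 mL = 0.02702703 mg/mL = 27.02703 mcg/mL
Rate = 3740.52 mcg/hr ÷ 27.02703 mcg/mL = 138.3992 mL/hr
Volume infused = 138.3992 mL/hr × 0.4 hr = 55.3597 mL
Volume remaining = 259 − 55.3597 = 203.6403 mL
Drug remaining = 203.6403 mL × 27.02703 mcg/mL = 5503.792 mcg = 5.503792 mg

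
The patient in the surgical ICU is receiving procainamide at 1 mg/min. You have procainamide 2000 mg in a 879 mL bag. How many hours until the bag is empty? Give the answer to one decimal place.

33.3 hours

1 mg/min × 60 min/hr = 60 mg/hr
Concentration = 2000 mg ÷ 879 mL = 2.275313 mg/mL
Rate = 60 mg/hr ÷ 2.275313 mg/mL = 26.37 mL/hr
Duration = 879 mL ÷ 26.37 mL/hr = 33.33333 hr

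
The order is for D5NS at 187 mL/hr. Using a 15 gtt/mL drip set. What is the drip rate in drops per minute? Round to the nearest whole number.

47 gtt/min

187 mL/hr ÷ 60 min/hr = 3.116667 mL/min
3.116667 mL/min × 15 gtt/mL = 46.75 gtt/min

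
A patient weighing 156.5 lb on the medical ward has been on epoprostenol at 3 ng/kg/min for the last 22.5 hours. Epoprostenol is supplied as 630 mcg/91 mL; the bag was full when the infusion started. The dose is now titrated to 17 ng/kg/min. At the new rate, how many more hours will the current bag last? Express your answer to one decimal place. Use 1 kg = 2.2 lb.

4.7 hours

Initial rate:
Weight = 156.5 lb ÷ 2.2 lb/kg = 71.13636 kg
Dose = 3 ng/kg/min × 71.13636 kg = 213.4091 ng/min
213.4091 ng/min × 60 min/hr = 12804.55 ng/hr
Concentration = 630 mcg ÷ 91 mL = 6.923077 mcg/mL = 6923.077 ng/mL
Rate = 12804.55 ng/hr ÷ 6923.077 ng/mL = 1.849545 mL/hr
Volume infused so far = 1.849545 mL/hr × 22.5 hr = 41.61477 mL
Volume remaining = 91 − 41.61477 = 49.38523 mL
New rate:
Dose = 17 ng/kg/min × 71.13636 kg = 1209.318 ng/min
1209.318 ng/min × 60 min/hr = 72559.09 ng/hr
Rate = 72559.09 ng/hr ÷ 6923.077 ng/mL = 10.48076 mL/hr
Time remaining = 49.38523 mL ÷ 10.48076 mL/hr = 4.71199 hr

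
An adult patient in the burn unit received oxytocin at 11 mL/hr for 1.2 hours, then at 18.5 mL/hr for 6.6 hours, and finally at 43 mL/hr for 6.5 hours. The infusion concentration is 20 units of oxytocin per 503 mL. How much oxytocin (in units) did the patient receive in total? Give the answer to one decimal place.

Concentration = 20 units ÷ 503 mL = 0.03976143 units/mL
Stage 1: 11 mL/hr × 1.2 hr = 13.2 mL → 13.2 mL × 0.03976143 units/mL = 0.5248509 units
Stage 2: 18.5 mL/hr × 6.6 hr = 122.1 mL → 122.1 mL × 0.03976143 units/mL = 4.854871 units
Stage 3: 43 mL/hr × 6.5 hr = 279.5 mL → 279.5 mL × 0.03976143 units/mL = 11.11332 units
Total = 0.5248509 + 4.854871 + 11.11332 = 16.49304 units

16.5 units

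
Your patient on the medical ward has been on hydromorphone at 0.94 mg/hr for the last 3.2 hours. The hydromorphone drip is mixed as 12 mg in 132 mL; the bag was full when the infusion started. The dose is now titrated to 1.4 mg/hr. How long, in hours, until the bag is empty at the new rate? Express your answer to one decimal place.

Initial rate:
Concentration = 12 mg ÷ 132 mL = 0.09090909 mg/mL
Rate = 0.94 mg/hr ÷ 0.09090909 mg/mL = 10.34 mL/hr
Volume infused so far = 10.34 mL/hr × 3.2 hr = 33.088 mL
Volume remaining = 132 − 33.088 = 98.912 mL
New rate:
Rate = 1.4 mg/hr ÷ 0.09090909 mg/mL = 15.4 mL/hr
Time remaining = 98.912 mL ÷ 15.4 mL/hr = 6.422857 hr

6.4 hours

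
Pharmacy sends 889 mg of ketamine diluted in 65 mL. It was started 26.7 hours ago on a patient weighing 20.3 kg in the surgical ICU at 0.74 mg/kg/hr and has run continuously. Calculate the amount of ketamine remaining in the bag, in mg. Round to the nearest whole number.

Dose = 0.74 mg/kg/hr × 20.3 kg = 15.022 mg/hr
Concentration = 889 mg ÷ 65 mL = 13.67692 mg/mL
Rate = 15.022 mg/hr ÷ 13.67692 mg/mL = 1.098346 mL/hr
Volume infused = 1.098346 mL/hr × 26.7 hr = 29.32585 mL
Volume remaining = 65 − 29.32585 = 35.67415 mL
Drug remaining = 35.67415 mL × 13.67692 mg/mL = 487.9126 mg

488 mg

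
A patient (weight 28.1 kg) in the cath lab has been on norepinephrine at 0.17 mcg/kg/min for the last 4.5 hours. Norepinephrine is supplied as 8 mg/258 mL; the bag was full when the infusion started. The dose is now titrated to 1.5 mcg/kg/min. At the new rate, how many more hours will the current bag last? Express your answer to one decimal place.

Initial rate:
Dose = 0.17 mcg/kg/min × 28.1 kg = 4.777 mcg/min
4.777 mcg/min × 60 min/hr = 286.62 mcg/hr
Concentration = 8 mg ÷ 258 mL = 0.03100775 mg/mL = 31.00775 mcg/mL
Rate = 286.62 mcg/hr ÷ 31.00775 mcg/mL = 9.243495 mL/hr
Volume infused so far = 9.243495 mL/hr × 4.5 hr = 41.59573 mL
Volume remaining = 258 − 41.59573 = 216.4043 mL
New rate:
Dose = 1.5 mcg/kg/min × 28.1 kg = 42.15 mcg/min
42.15 mcg/min × 60 min/hr = 2529 mcg/hr
Rate = 2529 mcg/hr ÷ 31.00775 mcg/mL = 81.56025 mL/hr
Time remaining = 216.4043 mL ÷ 81.56025 mL/hr = 2.653306 hr

2.7 hours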